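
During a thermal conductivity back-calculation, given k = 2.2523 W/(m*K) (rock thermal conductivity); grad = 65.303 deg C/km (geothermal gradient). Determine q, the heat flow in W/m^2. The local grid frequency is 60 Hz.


q = k * grad / 1000
q = 2.2523 * 65.303 / 1000
q = 0.14708 W/m^2


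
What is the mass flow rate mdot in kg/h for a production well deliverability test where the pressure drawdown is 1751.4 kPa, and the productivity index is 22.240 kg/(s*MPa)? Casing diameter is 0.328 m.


mdot = PI * dP / 1000
mdot = 22.240 * 1751.4 / 1000
mdot = 38.95114 kg/s
Convert: 38.95114 kg/s * 3600.0 = 1.4022e+05 kg/h
mdot = 1.4022e+05 kg/h


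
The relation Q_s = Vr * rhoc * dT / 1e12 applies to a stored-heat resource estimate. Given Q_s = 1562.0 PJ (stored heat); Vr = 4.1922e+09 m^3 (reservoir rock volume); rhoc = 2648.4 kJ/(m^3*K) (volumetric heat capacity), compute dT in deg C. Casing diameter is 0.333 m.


dT = Q_s * 1e12 / (Vr * rhoc)
dT = 1562.0 * 1e12 / (4.1922e+09 * 2648.4)
dT = 140.6875 K
Convert (temperature difference, 1 K = 1 deg C): 140.6875 K = 140.6875 deg C
dT = 140.69 deg C


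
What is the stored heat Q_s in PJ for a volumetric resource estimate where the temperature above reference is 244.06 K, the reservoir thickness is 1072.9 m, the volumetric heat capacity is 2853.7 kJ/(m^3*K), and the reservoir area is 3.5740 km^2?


Step 1: Vr = A*1e6*hr = 3.574*1e6*1072.9 = 3.834545e+09 m^3
Step 2: Q_s = Vr*rhoc*dT/1e12 = 3.834545e+09*2853.7*244.06/1e12 = 2670.7 PJ
Q_s = 2670.7 PJ


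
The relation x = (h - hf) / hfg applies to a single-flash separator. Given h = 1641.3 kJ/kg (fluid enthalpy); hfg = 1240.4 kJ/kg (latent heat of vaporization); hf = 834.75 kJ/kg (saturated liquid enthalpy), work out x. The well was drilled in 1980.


x = (h - hf) / hfg
x = (1641.3 - 834.75) / 1240.4
x = 0.65023


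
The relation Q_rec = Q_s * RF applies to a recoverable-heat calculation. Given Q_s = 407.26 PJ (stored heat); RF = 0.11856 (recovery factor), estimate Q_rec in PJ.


Q_rec = Q_s * RF
Q_rec = 407.26 * 0.11856
Q_rec = 48.285 PJ


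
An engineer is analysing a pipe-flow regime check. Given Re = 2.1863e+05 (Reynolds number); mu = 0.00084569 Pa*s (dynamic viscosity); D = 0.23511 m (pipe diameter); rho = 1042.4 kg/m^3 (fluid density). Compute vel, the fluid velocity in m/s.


vel = Re * mu / (rho * D)
vel = 2.1863e+05 * 0.00084569 / (1042.4 * 0.23511)
vel = 0.75442 m/s


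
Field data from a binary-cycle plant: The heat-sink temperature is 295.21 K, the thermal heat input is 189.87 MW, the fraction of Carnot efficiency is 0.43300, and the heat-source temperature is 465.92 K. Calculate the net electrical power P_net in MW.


Step 1: eta = (1 - Tc/Th)*f = (1 - 295.21/465.92)*0.433 = 0.1586483
Step 2: P_net = eta * Q_in = 0.1586483 * 189.87 = 30.123 MW
P_net = 30.123 MW


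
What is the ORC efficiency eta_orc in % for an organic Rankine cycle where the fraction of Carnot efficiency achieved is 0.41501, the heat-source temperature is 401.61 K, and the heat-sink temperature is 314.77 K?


eta_orc = (1 - Tc/Th) * f * 100
eta_orc = (1 - 314.77/401.61) * 0.41501 * 100
eta_orc = 8.9737 %


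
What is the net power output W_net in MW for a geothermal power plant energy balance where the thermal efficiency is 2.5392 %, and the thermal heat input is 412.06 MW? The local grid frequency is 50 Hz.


W_net = eta / 100 * Q_in
W_net = 2.5392 / 100 * 412.06
W_net = 10.463 MW


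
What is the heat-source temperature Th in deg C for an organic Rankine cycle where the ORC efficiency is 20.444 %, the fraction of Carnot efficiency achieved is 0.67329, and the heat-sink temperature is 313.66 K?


Th = Tc / (1 - (eta_orc/100)/f)
Th = 313.66 / (1 - (20.444/100)/0.67329)
Th = 450.4301 K
Convert to deg C: 450.4301 - 273.15 = 177.28 deg C
Th = 177.28 deg C


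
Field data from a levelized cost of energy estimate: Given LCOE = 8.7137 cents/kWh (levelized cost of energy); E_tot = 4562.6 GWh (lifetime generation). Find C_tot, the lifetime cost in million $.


C_tot = LCOE / 100 * E_tot
C_tot = 8.7137 / 100 * 4562.6
C_tot = 397.57 million $


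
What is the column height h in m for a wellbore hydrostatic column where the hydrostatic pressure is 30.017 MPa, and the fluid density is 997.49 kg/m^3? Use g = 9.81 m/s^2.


h = P * 1e6 / (g * rho)
h = 30.017 * 1e6 / (9.81 * 997.49)
h = 3067.5 m


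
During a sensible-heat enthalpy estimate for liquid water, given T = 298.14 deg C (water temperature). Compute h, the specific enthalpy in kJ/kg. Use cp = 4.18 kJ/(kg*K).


h = cp * T
h = 4.18 * 298.14
h = 1246.2 kJ/kg


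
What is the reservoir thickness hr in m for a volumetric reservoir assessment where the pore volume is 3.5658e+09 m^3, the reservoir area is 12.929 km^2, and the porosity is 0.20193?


hr = Vp / (A * 1e6 * phi)
hr = 3.5658e+09 / (12.929 * 1e6 * 0.20193)
hr = 1365.8 m


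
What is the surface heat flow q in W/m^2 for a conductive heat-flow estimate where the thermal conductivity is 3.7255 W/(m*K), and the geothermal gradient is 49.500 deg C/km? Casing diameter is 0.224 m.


q = k * grad / 1000
q = 3.7255 * 49.500 / 1000
q = 0.18441 W/m^2


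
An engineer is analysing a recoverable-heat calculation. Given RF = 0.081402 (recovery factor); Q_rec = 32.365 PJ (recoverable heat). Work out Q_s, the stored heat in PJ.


Q_s = Q_rec / RF
Q_s = 32.365 / 0.081402
Q_s = 397.59 PJ


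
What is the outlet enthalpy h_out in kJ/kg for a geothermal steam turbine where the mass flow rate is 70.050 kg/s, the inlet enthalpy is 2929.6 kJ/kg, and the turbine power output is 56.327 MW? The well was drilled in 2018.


h_out = h_in - P * 1000 / mdot
h_out = 2929.6 - 56.327 * 1000 / 70.050
h_out = 2125.5 kJ/kg


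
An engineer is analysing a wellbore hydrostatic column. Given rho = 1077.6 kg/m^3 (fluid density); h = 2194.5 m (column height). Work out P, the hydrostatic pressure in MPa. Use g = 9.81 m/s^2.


P = rho * g * h / 1e6
P = 1077.6 * 9.81 * 2194.5 / 1e6
P = 23.199 MPa


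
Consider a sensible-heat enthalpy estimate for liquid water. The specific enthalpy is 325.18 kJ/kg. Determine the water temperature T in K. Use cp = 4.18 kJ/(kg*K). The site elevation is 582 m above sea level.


T = h / cp
T = 325.18 / 4.18
T = 77.79426 deg C
Convert to K: 77.79426 + 273.15 = 350.94 K
T = 350.94 K


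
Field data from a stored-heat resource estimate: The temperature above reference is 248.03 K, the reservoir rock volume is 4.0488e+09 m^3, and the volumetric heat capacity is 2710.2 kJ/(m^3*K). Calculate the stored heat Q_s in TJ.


Q_s = Vr * rhoc * dT / 1e12
Q_s = 4.0488e+09 * 2710.2 * 248.03 / 1e12
Q_s = 2721.648 PJ
Convert: 2721.648 PJ * 1000.0 = 2.7216e+06 TJ
Q_s = 2.7216e+06 TJ


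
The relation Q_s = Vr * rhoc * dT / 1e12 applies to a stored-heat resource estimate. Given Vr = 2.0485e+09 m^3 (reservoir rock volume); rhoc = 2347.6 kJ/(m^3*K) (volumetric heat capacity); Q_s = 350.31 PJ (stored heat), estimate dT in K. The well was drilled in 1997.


dT = Q_s * 1e12 / (Vr * rhoc)
dT = 350.31 * 1e12 / (2.0485e+09 * 2347.6)
dT = 72.844 K


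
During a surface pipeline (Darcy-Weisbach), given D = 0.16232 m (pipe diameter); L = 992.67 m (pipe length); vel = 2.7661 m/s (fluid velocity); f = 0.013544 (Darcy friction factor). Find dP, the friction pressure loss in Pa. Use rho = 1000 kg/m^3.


dP = f * (L/D) * (rho*vel^2/2) / 1000
dP = 0.013544 * (992.67/0.16232) * (1000*2.7661^2/2) / 1000
dP = 316.8732 kPa
Convert: 316.8732 kPa * 1000.0 = 3.1687e+05 Pa
dP = 3.1687e+05 Pa


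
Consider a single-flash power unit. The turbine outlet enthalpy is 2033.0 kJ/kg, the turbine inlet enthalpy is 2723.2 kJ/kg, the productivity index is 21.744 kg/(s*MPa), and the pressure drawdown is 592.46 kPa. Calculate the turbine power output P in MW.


Step 1: mdot = PI * dP / 1000 = 21.744 * 592.46 / 1000 = 12.88245 kg/s
Step 2: P = mdot*(h_in - h_out)/1000 = 12.88245*(2723.2 - 2033.0)/1000 = 8.8915 MW
P = 8.8915 MW


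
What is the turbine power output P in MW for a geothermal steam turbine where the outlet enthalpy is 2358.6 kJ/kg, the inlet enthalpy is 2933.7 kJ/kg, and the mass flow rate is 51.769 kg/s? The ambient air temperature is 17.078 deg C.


P = mdot * (h_in - h_out) / 1000
P = 51.769 * (2933.7 - 2358.6) / 1000
P = 29.772 MW


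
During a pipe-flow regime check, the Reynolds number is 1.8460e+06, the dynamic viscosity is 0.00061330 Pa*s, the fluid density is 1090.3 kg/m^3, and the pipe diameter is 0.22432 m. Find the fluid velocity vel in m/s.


vel = Re * mu / (rho * D)
vel = 1.8460e+06 * 0.00061330 / (1090.3 * 0.22432)
vel = 4.6290 m/s


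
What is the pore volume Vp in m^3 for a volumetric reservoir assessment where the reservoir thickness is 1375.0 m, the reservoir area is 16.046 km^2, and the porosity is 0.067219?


Vp = A * 1e6 * hr * phi
Vp = 16.046 * 1e6 * 1375.0 * 0.067219
Vp = 1.4831e+09 m^3


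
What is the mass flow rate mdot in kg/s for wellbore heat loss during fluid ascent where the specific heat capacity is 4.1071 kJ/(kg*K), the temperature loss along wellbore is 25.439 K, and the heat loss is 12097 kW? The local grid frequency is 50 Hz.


mdot = Q_loss / (cp * dT)
mdot = 12097 / (4.1071 * 25.439)
mdot = 115.78 kg/s


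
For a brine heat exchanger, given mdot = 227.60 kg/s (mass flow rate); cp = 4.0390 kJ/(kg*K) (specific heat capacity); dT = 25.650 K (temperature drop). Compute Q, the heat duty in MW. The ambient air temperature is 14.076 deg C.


Q = mdot * cp * dT / 1000
Q = 227.60 * 4.0390 * 25.650 / 1000
Q = 23.579 MW


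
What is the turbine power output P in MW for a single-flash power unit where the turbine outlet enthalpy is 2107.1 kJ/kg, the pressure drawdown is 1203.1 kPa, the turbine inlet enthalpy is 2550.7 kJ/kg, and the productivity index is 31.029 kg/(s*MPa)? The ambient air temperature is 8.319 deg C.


Step 1: mdot = PI * dP / 1000 = 31.029 * 1203.1 / 1000 = 37.33099 kg/s
Step 2: P = mdot*(h_in - h_out)/1000 = 37.33099*(2550.7 - 2107.1)/1000 = 16.560 MW
P = 16.560 MW


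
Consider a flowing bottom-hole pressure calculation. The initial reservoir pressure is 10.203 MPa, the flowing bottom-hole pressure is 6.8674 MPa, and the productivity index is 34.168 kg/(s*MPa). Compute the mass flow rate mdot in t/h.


mdot = (P_i - P_wf) * PI
mdot = (10.203 - 6.8674) * 34.168
mdot = 113.9708 kg/s
Convert: 113.9708 kg/s * 3.6 = 410.29 t/h
mdot = 410.29 t/h


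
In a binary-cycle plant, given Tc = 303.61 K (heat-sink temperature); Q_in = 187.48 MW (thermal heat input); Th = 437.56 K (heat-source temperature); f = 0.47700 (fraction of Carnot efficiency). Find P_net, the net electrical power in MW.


Step 1: eta = (1 - Tc/Th)*f = (1 - 303.61/437.56)*0.477 = 0.1460237
Step 2: P_net = eta * Q_in = 0.1460237 * 187.48 = 27.377 MW
P_net = 27.377 MW


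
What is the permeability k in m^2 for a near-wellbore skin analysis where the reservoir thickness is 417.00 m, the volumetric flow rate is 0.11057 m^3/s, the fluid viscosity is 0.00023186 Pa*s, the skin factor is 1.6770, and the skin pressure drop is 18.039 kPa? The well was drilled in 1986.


k = S*q*mu / (2*pi*dP_s*1000*hr)
k = 1.6770*0.11057*0.00023186 / (2*pi*18.039*1000*417.00)
k = 9.0964e-13 m^2


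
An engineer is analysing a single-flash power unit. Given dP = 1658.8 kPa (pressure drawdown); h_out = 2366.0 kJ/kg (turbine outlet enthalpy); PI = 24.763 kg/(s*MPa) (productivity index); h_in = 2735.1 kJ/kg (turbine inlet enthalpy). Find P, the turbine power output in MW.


Step 1: mdot = PI * dP / 1000 = 24.763 * 1658.8 / 1000 = 41.07686 kg/s
Step 2: P = mdot*(h_in - h_out)/1000 = 41.07686*(2735.1 - 2366.0)/1000 = 15.161 MW
P = 15.161 MW


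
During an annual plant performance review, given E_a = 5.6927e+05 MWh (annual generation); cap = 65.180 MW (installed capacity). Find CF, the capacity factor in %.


CF = E_a / (cap * 8760) * 100
CF = 5.6927e+05 / (65.180 * 8760) * 100
CF = 99.701 %


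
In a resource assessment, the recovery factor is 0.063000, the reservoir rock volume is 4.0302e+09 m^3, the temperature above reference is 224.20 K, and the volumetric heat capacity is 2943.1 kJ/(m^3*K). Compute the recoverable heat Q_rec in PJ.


Step 1: Q_s = Vr*rhoc*dT/1e12 = 4.0302e+09*2943.1*224.2/1e12 = 2659.299 PJ
Step 2: Q_rec = Q_s * RF = 2659.299 * 0.063 = 167.54 PJ
Q_rec = 167.54 PJ


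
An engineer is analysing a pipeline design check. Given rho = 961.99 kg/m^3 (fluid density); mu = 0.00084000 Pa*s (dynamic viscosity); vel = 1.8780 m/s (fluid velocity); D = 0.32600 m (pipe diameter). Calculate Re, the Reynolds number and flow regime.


Step 1: Re = rho*vel*D/mu = 961.99*1.878*0.326/0.00084 = 7.0114e+05
Step 2: Re = 7.0114e+05 > 4000, so flow is turbulent.
Re = 7.0114e+05 (turbulent)


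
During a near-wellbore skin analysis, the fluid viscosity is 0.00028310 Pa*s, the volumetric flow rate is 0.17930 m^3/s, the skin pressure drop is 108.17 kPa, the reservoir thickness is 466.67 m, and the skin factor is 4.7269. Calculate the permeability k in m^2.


k = S*q*mu / (2*pi*dP_s*1000*hr)
k = 4.7269*0.17930*0.00028310 / (2*pi*108.17*1000*466.67)
k = 7.5648e-13 m^2


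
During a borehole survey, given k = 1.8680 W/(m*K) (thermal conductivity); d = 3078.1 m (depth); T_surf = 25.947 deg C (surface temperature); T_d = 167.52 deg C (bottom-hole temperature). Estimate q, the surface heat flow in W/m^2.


Step 1: grad = (T_d - T_surf)/d * 1000 = (167.52 - 25.947)/3078.1 * 1000 = 45.99363 deg C/km
Step 2: q = k * grad / 1000 = 1.868 * 45.99363 / 1000 = 0.085916 W/m^2
q = 0.085916 W/m^2


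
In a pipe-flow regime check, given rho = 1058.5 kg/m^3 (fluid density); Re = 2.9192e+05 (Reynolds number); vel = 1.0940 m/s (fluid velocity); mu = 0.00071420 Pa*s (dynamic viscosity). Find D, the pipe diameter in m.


D = Re * mu / (rho * vel)
D = 2.9192e+05 * 0.00071420 / (1058.5 * 1.0940)
D = 0.18004 m


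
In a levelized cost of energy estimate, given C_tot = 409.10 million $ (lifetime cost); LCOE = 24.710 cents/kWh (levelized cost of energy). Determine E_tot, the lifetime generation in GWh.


E_tot = C_tot / LCOE * 100
E_tot = 409.10 / 24.710 * 100
E_tot = 1655.6 GWh


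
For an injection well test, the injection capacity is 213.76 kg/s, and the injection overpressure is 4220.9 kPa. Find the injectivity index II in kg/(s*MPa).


II = mdot * 1000 / dP
II = 213.76 * 1000 / 4220.9
II = 50.643 kg/(s*MPa)


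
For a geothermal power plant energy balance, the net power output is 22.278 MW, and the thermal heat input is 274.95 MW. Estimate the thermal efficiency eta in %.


eta = W_net / Q_in * 100
eta = 22.278 / 274.95 * 100
eta = 8.1026 %


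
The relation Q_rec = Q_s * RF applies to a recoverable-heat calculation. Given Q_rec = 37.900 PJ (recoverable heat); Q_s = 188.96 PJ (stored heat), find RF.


RF = Q_rec / Q_s
RF = 37.900 / 188.96
RF = 0.20057


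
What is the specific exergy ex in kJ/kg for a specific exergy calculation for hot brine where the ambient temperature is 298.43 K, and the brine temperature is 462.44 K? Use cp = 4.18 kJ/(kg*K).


ex = cp * ((T_b - T_0) - T_0 * ln(T_b/T_0))
ex = 4.18 * ((462.44 - 298.43) - 298.43 * ln(462.44/298.43))
ex = 139.21 kJ/kg


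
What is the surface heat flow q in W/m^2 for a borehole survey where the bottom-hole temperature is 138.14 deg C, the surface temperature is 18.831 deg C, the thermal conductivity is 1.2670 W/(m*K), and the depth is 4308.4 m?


Step 1: grad = (T_d - T_surf)/d * 1000 = (138.14 - 18.831)/4308.4 * 1000 = 27.69218 deg C/km
Step 2: q = k * grad / 1000 = 1.267 * 27.69218 / 1000 = 0.035086 W/m^2
q = 0.035086 W/m^2


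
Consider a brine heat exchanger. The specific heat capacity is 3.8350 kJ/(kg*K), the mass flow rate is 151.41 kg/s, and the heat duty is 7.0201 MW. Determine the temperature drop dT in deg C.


dT = Q * 1000 / (mdot * cp)
dT = 7.0201 * 1000 / (151.41 * 3.8350)
dT = 12.08992 K
Convert (temperature difference, 1 K = 1 deg C): 12.08992 K = 12.08992 deg C
dT = 12.090 deg C


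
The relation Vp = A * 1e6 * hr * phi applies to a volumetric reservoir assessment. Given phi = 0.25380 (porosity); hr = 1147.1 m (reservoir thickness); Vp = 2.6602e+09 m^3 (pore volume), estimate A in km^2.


A = Vp / (1e6 * hr * phi)
A = 2.6602e+09 / (1e6 * 1147.1 * 0.25380)
A = 9.1374 km^2


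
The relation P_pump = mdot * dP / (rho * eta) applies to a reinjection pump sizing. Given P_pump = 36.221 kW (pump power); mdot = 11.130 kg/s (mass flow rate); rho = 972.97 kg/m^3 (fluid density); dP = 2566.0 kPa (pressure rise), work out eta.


eta = mdot * dP / (rho * P_pump)
eta = 11.130 * 2566.0 / (972.97 * 36.221)
eta = 0.81039


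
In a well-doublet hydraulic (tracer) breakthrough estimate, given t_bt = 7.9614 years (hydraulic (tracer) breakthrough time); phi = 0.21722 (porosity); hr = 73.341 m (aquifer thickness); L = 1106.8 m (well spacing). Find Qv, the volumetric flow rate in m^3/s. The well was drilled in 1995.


Qv = pi*hr*phi*L^2 / (3*t_bt*365.25*86400)
Qv = pi*73.341*0.21722*1106.8^2 / (3*7.9614*365.25*86400)
Qv = 0.081343 m^3/s


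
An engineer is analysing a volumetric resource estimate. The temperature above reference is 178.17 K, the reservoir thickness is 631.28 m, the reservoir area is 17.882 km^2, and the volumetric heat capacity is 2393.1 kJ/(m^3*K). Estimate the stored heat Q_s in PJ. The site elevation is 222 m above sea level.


Step 1: Vr = A*1e6*hr = 17.882*1e6*631.28 = 1.128855e+10 m^3
Step 2: Q_s = Vr*rhoc*dT/1e12 = 1.128855e+10*2393.1*178.17/1e12 = 4813.2 PJ
Q_s = 4813.2 PJ


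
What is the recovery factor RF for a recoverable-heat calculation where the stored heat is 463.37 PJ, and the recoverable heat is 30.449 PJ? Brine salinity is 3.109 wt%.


RF = Q_rec / Q_s
RF = 30.449 / 463.37
RF = 0.065712


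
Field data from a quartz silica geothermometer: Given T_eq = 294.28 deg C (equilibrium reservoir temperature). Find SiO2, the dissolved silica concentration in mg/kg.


SiO2 = 10^(5.19 - 1309/(T_eq + 273.15))
SiO2 = 10^(5.19 - 1309/(294.28 + 273.15))
SiO2 = 764.02 mg/kg


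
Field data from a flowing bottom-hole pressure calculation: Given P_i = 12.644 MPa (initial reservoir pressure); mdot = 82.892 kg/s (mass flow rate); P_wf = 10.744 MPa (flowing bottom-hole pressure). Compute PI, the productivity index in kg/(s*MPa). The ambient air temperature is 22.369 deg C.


PI = mdot / (P_i - P_wf)
PI = 82.892 / (12.644 - 10.744)
PI = 43.627 kg/(s*MPa)


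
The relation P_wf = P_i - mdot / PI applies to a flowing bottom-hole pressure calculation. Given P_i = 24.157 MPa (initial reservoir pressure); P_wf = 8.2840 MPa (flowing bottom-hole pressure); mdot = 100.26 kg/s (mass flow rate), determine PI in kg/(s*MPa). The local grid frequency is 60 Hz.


PI = mdot / (P_i - P_wf)
PI = 100.26 / (24.157 - 8.2840)
PI = 6.3164 kg/(s*MPa)


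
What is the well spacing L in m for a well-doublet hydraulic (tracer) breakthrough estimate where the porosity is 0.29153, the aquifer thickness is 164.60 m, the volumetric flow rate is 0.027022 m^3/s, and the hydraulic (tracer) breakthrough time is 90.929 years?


L = sqrt(t_bt*365.25*86400*3*Qv / (pi*hr*phi))
L = sqrt(90.929*365.25*86400*3*0.027022 / (pi*164.60*0.29153))
L = 1242.2 m


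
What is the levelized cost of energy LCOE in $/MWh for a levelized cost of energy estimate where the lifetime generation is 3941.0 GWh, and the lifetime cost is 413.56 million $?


LCOE = C_tot / E_tot * 100
LCOE = 413.56 / 3941.0 * 100
LCOE = 10.49378 cents/kWh
Convert: 10.49378 cents/kWh * 10.0 = 104.94 $/MWh
LCOE = 104.94 $/MWh


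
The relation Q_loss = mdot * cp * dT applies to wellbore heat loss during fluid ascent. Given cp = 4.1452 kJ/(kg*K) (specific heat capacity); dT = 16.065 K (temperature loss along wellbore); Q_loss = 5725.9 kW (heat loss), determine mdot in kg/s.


mdot = Q_loss / (cp * dT)
mdot = 5725.9 / (4.1452 * 16.065)
mdot = 85.984 kg/s


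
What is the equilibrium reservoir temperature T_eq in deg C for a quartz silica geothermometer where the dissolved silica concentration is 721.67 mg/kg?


T_eq = 1309 / (5.19 - log10(SiO2)) - 273.15
T_eq = 1309 / (5.19 - log10(721.67)) - 273.15
T_eq = 288.25 deg C


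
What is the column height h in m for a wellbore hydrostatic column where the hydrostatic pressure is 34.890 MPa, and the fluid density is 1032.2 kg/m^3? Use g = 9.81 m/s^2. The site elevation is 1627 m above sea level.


h = P * 1e6 / (g * rho)
h = 34.890 * 1e6 / (9.81 * 1032.2)
h = 3445.6 m


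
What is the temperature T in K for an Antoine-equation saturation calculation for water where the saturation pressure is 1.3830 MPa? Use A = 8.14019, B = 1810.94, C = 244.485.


T = B / (A - log10(P_sat * 760 / 0.101325)) - C
T = 1810.94 / (8.14019 - log10(1.3830 * 760 / 0.101325)) - 244.485
T = 194.6084 deg C
Convert to K: 194.6084 + 273.15 = 467.76 K
T = 467.76 K


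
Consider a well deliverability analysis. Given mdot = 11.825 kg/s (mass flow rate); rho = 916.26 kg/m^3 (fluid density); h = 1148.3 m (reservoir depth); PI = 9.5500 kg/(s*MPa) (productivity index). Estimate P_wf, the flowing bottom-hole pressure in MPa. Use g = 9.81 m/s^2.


Step 1: P_i = rho*g*h/1e6 = 916.26*9.81*1148.3/1e6 = 10.32151 MPa
Step 2: P_wf = P_i - mdot/PI = 10.32151 - 11.825/9.55 = 9.0833 MPa
P_wf = 9.0833 MPa


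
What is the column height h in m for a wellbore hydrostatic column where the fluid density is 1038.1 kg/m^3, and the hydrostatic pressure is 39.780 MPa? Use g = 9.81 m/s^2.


h = P * 1e6 / (g * rho)
h = 39.780 * 1e6 / (9.81 * 1038.1)
h = 3906.2 m


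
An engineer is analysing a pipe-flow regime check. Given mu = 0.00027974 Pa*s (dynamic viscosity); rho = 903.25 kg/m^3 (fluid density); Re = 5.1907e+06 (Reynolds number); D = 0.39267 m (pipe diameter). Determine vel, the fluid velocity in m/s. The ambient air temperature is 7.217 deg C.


vel = Re * mu / (rho * D)
vel = 5.1907e+06 * 0.00027974 / (903.25 * 0.39267)
vel = 4.0940 m/s


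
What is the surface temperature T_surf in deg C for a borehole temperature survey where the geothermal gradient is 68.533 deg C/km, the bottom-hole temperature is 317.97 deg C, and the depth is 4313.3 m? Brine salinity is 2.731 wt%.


T_surf = T_d - grad * d / 1000
T_surf = 317.97 - 68.533 * 4313.3 / 1000
T_surf = 22.367 deg C


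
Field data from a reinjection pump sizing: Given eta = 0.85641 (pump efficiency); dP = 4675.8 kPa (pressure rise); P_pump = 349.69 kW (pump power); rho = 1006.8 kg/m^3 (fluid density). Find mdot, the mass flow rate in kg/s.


mdot = P_pump * rho * eta / dP
mdot = 349.69 * 1006.8 * 0.85641 / 4675.8
mdot = 64.484 kg/s


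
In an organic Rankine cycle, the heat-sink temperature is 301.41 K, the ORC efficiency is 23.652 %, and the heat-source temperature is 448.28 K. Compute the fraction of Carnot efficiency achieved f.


f = (eta_orc/100) / (1 - Tc/Th)
f = (23.652/100) / (1 - 301.41/448.28)
f = 0.72191


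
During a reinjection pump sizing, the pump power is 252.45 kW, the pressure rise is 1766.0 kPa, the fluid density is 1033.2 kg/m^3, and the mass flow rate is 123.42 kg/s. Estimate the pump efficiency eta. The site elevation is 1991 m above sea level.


eta = mdot * dP / (rho * P_pump)
eta = 123.42 * 1766.0 / (1033.2 * 252.45)
eta = 0.83563


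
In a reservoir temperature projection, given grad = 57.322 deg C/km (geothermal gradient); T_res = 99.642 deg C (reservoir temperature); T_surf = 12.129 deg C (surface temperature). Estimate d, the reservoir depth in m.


d = (T_res - T_surf) / grad * 1000
d = (99.642 - 12.129) / 57.322 * 1000
d = 1526.7 m


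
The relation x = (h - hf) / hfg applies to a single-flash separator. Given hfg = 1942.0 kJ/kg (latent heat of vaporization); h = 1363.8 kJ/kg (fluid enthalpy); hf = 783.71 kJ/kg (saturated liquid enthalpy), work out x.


x = (h - hf) / hfg
x = (1363.8 - 783.71) / 1942.0
x = 0.29871


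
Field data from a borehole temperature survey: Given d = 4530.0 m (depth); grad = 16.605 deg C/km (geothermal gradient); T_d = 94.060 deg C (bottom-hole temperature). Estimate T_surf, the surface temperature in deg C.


T_surf = T_d - grad * d / 1000
T_surf = 94.060 - 16.605 * 4530.0 / 1000
T_surf = 18.839 deg C


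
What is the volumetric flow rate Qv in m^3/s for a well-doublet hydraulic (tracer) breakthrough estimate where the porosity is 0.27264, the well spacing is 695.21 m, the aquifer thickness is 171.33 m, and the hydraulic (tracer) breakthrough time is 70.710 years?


Qv = pi*hr*phi*L^2 / (3*t_bt*365.25*86400)
Qv = pi*171.33*0.27264*695.21^2 / (3*70.710*365.25*86400)
Qv = 0.010595 m^3/s


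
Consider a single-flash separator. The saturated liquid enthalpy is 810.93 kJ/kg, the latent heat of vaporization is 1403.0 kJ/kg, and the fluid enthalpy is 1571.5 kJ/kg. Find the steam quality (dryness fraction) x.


x = (h - hf) / hfg
x = (1571.5 - 810.93) / 1403.0
x = 0.54210


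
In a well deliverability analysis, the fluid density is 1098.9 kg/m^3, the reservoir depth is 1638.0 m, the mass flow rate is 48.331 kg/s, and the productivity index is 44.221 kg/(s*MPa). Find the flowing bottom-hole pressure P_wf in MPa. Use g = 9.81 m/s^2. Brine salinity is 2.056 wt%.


Step 1: P_i = rho*g*h/1e6 = 1098.9*9.81*1638.0/1e6 = 17.65798 MPa
Step 2: P_wf = P_i - mdot/PI = 17.65798 - 48.331/44.221 = 16.565 MPa
P_wf = 16.565 MPa


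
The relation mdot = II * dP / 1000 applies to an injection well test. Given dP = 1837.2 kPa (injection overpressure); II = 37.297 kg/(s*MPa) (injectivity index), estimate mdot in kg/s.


mdot = II * dP / 1000
mdot = 37.297 * 1837.2 / 1000
mdot = 68.522 kg/s


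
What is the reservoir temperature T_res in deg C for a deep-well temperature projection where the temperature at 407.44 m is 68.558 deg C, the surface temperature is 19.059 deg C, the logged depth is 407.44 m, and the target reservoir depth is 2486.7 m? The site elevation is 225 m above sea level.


Step 1: grad = (T_d1 - T_surf)/d1 * 1000 = (68.558 - 19.059)/407.44 * 1000 = 121.4878 deg C/km
Step 2: T_res = T_surf + grad*d2/1000 = 19.059 + 121.4878*2486.7/1000 = 321.16 deg C
T_res = 321.16 deg C


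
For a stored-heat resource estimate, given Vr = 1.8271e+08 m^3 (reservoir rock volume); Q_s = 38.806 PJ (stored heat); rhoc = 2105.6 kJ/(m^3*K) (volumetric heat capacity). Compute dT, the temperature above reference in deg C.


dT = Q_s * 1e12 / (Vr * rhoc)
dT = 38.806 * 1e12 / (1.8271e+08 * 2105.6)
dT = 100.8697 K
Convert (temperature difference, 1 K = 1 deg C): 100.8697 K = 100.8697 deg C
dT = 100.87 deg C


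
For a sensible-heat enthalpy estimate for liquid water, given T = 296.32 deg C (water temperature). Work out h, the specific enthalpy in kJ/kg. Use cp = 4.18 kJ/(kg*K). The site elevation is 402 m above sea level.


h = cp * T
h = 4.18 * 296.32
h = 1238.6 kJ/kg


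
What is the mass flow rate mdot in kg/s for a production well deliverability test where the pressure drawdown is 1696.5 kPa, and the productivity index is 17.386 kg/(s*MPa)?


mdot = PI * dP / 1000
mdot = 17.386 * 1696.5 / 1000
mdot = 29.495 kg/s


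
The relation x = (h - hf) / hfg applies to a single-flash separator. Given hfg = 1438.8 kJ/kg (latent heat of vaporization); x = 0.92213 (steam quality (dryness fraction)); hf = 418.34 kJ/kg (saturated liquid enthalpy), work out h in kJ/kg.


h = hf + x * hfg
h = 418.34 + 0.92213 * 1438.8
h = 1745.1 kJ/kg


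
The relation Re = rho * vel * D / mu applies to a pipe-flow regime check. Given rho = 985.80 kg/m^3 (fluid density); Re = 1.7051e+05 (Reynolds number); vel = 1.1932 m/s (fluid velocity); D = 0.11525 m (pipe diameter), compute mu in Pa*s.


mu = rho * vel * D / Re
mu = 985.80 * 1.1932 * 0.11525 / 1.7051e+05
mu = 0.00079505 Pa*s


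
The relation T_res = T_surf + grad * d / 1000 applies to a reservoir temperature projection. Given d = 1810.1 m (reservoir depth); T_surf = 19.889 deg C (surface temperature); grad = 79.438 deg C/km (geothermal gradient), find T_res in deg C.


T_res = T_surf + grad * d / 1000
T_res = 19.889 + 79.438 * 1810.1 / 1000
T_res = 163.68 deg C


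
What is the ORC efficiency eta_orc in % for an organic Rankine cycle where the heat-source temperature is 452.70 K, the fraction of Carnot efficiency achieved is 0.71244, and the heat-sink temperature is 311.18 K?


eta_orc = (1 - Tc/Th) * f * 100
eta_orc = (1 - 311.18/452.70) * 0.71244 * 100
eta_orc = 22.272 %


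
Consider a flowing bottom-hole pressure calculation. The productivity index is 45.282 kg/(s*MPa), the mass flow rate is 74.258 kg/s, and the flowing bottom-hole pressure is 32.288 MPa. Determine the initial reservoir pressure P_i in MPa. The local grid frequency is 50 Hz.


P_i = P_wf + mdot / PI
P_i = 32.288 + 74.258 / 45.282
P_i = 33.928 MPa


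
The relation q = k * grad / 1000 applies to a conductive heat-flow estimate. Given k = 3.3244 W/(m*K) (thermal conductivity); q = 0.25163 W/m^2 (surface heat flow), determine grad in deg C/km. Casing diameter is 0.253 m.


grad = q * 1000 / k
grad = 0.25163 * 1000 / 3.3244
grad = 75.692 deg C/km


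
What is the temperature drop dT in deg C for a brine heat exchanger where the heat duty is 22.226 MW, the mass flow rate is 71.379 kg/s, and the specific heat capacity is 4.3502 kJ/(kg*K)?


dT = Q * 1000 / (mdot * cp)
dT = 22.226 * 1000 / (71.379 * 4.3502)
dT = 71.57834 K
Convert (temperature difference, 1 K = 1 deg C): 71.57834 K = 71.57834 deg C
dT = 71.578 deg C


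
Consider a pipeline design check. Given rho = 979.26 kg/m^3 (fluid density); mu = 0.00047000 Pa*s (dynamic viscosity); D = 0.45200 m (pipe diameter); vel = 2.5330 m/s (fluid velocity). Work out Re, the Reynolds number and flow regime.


Step 1: Re = rho*vel*D/mu = 979.26*2.533*0.452/0.00047 = 2.3855e+06
Step 2: Re = 2.3855e+06 > 4000, so flow is turbulent.
Re = 2.3855e+06 (turbulent)


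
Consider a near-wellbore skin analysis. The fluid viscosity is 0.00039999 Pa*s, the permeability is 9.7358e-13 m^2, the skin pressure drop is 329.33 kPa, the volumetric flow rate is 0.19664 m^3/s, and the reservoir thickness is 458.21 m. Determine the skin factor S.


S = dP_s * 1000 * 2*pi*k*hr / (q*mu)
S = 329.33 * 1000 * 2*pi*9.7358e-13*458.21 / (0.19664*0.00039999)
S = 11.736


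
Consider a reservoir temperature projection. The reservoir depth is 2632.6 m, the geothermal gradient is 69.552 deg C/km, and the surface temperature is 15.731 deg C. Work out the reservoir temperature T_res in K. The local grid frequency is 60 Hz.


T_res = T_surf + grad * d / 1000
T_res = 15.731 + 69.552 * 2632.6 / 1000
T_res = 198.8336 deg C
Convert to K: 198.8336 + 273.15 = 471.98 K
T_res = 471.98 K


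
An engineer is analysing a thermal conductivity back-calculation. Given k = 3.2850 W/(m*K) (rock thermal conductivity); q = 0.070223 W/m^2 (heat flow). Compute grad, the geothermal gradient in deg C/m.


grad = q / k * 1000
grad = 0.070223 / 3.2850 * 1000
grad = 21.37686 deg C/km
Convert: 21.37686 deg C/km * 0.001 = 0.021377 deg C/m
grad = 0.021377 deg C/m


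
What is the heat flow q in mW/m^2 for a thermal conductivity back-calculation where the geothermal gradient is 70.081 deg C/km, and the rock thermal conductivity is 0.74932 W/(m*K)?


q = k * grad / 1000
q = 0.74932 * 70.081 / 1000
q = 0.05251309 W/m^2
Convert: 0.05251309 W/m^2 * 1000.0 = 52.513 mW/m^2
q = 52.513 mW/m^2


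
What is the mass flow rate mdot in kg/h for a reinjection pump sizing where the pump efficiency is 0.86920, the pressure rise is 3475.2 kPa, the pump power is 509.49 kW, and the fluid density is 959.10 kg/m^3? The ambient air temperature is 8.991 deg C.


mdot = P_pump * rho * eta / dP
mdot = 509.49 * 959.10 * 0.86920 / 3475.2
mdot = 122.2192 kg/s
Convert: 122.2192 kg/s * 3600.0 = 4.3999e+05 kg/h
mdot = 4.3999e+05 kg/h


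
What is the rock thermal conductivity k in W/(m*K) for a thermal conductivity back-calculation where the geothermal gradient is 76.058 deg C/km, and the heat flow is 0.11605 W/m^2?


k = q / (grad / 1000)
k = 0.11605 / (76.058 / 1000)
k = 1.5258 W/(m*K)


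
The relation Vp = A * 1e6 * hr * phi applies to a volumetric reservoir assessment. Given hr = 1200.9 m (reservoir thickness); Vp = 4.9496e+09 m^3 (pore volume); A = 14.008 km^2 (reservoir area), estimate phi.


phi = Vp / (A * 1e6 * hr)
phi = 4.9496e+09 / (14.008 * 1e6 * 1200.9)
phi = 0.29423


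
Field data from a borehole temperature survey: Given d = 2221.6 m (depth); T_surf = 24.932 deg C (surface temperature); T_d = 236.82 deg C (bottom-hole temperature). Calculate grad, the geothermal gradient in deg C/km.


grad = (T_d - T_surf) / d * 1000
grad = (236.82 - 24.932) / 2221.6 * 1000
grad = 95.376 deg C/km


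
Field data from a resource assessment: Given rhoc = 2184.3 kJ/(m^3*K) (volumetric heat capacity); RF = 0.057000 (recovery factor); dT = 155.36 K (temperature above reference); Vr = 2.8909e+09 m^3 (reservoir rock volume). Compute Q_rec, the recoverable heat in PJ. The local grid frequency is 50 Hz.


Step 1: Q_s = Vr*rhoc*dT/1e12 = 2.8909e+09*2184.3*155.36/1e12 = 981.0351 PJ
Step 2: Q_rec = Q_s * RF = 981.0351 * 0.057 = 55.919 PJ
Q_rec = 55.919 PJ


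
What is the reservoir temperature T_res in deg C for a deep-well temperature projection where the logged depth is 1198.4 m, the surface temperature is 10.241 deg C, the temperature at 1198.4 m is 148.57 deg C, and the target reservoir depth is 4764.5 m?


Step 1: grad = (T_d1 - T_surf)/d1 * 1000 = (148.57 - 10.241)/1198.4 * 1000 = 115.4281 deg C/km
Step 2: T_res = T_surf + grad*d2/1000 = 10.241 + 115.4281*4764.5/1000 = 560.20 deg C
T_res = 560.20 deg C


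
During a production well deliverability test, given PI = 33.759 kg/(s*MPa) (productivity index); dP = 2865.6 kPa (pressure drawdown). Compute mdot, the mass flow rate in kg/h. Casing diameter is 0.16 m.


mdot = PI * dP / 1000
mdot = 33.759 * 2865.6 / 1000
mdot = 96.73979 kg/s
Convert: 96.73979 kg/s * 3600.0 = 3.4826e+05 kg/h
mdot = 3.4826e+05 kg/h


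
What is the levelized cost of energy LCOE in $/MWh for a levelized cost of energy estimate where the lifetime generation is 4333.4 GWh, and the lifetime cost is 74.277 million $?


LCOE = C_tot / E_tot * 100
LCOE = 74.277 / 4333.4 * 100
LCOE = 1.714058 cents/kWh
Convert: 1.714058 cents/kWh * 10.0 = 17.141 $/MWh
LCOE = 17.141 $/MWh


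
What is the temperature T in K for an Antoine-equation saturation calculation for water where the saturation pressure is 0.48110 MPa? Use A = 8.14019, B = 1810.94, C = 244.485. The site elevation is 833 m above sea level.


T = B / (A - log10(P_sat * 760 / 0.101325)) - C
T = 1810.94 / (8.14019 - log10(0.48110 * 760 / 0.101325)) - 244.485
T = 150.6702 deg C
Convert to K: 150.6702 + 273.15 = 423.82 K
T = 423.82 K


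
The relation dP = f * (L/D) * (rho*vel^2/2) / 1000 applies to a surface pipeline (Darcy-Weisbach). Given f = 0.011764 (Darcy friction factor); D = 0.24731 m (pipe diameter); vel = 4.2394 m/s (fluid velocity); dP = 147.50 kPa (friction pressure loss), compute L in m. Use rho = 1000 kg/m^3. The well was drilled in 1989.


L = dP*1000*D / (f*rho*vel^2/2)
L = 147.50*1000*0.24731 / (0.011764*1000*4.2394^2/2)
L = 345.06 m


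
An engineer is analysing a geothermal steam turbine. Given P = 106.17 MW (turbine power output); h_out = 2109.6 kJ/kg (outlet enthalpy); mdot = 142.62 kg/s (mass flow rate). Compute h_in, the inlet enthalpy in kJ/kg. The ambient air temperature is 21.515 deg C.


h_in = h_out + P * 1000 / mdot
h_in = 2109.6 + 106.17 * 1000 / 142.62
h_in = 2854.0 kJ/kg


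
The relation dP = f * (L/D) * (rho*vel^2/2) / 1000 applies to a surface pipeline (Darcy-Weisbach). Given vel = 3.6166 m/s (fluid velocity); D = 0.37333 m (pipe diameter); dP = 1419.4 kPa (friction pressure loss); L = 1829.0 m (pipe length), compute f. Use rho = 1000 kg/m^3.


f = dP*1000 / ((L/D)*(rho*vel^2/2))
f = 1419.4*1000 / ((1829.0/0.37333)*(1000*3.6166^2/2))
f = 0.044301


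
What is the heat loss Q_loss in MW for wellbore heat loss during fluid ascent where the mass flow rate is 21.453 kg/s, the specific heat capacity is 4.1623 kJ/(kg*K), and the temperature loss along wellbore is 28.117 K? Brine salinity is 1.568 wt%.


Q_loss = mdot * cp * dT
Q_loss = 21.453 * 4.1623 * 28.117
Q_loss = 2510.674 kW
Convert: 2510.674 kW * 0.001 = 2.5107 MW
Q_loss = 2.5107 MW


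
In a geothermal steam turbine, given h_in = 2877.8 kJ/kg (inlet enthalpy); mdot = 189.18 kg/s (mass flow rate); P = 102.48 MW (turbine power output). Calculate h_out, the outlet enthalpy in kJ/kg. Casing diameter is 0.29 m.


h_out = h_in - P * 1000 / mdot
h_out = 2877.8 - 102.48 * 1000 / 189.18
h_out = 2336.1 kJ/kg


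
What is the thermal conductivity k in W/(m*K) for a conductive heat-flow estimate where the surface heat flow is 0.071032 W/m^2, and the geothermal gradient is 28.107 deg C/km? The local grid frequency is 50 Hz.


k = q * 1000 / grad
k = 0.071032 * 1000 / 28.107
k = 2.5272 W/(m*K)


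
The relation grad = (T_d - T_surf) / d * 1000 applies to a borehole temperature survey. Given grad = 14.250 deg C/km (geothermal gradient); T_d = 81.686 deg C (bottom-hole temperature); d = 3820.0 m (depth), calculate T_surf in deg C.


T_surf = T_d - grad * d / 1000
T_surf = 81.686 - 14.250 * 3820.0 / 1000
T_surf = 27.251 deg C


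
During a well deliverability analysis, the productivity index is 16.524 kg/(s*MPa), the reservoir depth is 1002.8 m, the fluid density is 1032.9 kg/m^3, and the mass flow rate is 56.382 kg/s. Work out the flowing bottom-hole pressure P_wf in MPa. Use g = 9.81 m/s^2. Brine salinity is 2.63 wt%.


Step 1: P_i = rho*g*h/1e6 = 1032.9*9.81*1002.8/1e6 = 10.16112 MPa
Step 2: P_wf = P_i - mdot/PI = 10.16112 - 56.382/16.524 = 6.7490 MPa
P_wf = 6.7490 MPa


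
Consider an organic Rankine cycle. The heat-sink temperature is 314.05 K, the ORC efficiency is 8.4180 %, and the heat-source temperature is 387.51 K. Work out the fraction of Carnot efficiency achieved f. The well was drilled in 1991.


f = (eta_orc/100) / (1 - Tc/Th)
f = (8.4180/100) / (1 - 314.05/387.51)
f = 0.44406


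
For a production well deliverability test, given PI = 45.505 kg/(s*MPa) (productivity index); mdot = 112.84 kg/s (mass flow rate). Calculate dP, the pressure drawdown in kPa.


dP = mdot * 1000 / PI
dP = 112.84 * 1000 / 45.505
dP = 2479.7 kPa


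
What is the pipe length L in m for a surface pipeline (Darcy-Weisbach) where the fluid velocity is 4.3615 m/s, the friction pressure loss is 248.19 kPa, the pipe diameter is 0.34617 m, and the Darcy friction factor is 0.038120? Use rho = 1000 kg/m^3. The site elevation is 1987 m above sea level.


L = dP*1000*D / (f*rho*vel^2/2)
L = 248.19*1000*0.34617 / (0.038120*1000*4.3615^2/2)
L = 236.96 m


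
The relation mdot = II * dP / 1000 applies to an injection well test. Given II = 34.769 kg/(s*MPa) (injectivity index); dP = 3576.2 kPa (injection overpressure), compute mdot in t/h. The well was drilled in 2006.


mdot = II * dP / 1000
mdot = 34.769 * 3576.2 / 1000
mdot = 124.3409 kg/s
Convert: 124.3409 kg/s * 3.6 = 447.63 t/h
mdot = 447.63 t/h


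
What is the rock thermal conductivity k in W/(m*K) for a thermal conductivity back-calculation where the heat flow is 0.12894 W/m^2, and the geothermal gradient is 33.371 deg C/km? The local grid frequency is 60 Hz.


k = q / (grad / 1000)
k = 0.12894 / (33.371 / 1000)
k = 3.8638 W/(m*K)


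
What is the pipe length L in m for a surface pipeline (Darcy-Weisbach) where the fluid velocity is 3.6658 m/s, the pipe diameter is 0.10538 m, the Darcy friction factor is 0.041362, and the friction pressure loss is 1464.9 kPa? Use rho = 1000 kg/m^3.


L = dP*1000*D / (f*rho*vel^2/2)
L = 1464.9*1000*0.10538 / (0.041362*1000*3.6658^2/2)
L = 555.47 m


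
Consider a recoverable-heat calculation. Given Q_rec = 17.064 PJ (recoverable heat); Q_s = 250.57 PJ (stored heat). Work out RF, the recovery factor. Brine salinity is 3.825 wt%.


RF = Q_rec / Q_s
RF = 17.064 / 250.57
RF = 0.068101


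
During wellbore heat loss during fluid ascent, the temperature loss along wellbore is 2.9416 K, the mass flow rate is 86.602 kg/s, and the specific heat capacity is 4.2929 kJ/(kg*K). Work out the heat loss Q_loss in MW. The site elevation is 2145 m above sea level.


Q_loss = mdot * cp * dT
Q_loss = 86.602 * 4.2929 * 2.9416
Q_loss = 1093.610 kW
Convert: 1093.610 kW * 0.001 = 1.0936 MW
Q_loss = 1.0936 MW
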